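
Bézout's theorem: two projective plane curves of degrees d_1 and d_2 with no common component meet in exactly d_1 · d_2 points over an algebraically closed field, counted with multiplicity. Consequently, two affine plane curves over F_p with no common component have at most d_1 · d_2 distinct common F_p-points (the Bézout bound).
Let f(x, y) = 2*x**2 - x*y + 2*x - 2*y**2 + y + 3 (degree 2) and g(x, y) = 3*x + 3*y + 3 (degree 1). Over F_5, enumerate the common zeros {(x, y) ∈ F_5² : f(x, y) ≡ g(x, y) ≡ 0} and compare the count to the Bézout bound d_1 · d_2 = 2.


Common zeros: {(0, 4), (2, 2)}; count = 2; Bézout bound = 2.

deg(f) = 2, deg(g) = 1, so Bézout bound = 2.
Scan x ∈ F_5. For each x, list the y ∈ F_5 with f(x, y) ≡ 0 and those with g(x, y) ≡ 0 (mod 5); the common zeros in that column are the intersection.
  x = 0: f ≡ 0 at y ∈ {4}; g ≡ 0 at y ∈ {4}; common: {4}.
  x = 1: f ≡ 0 at y ∈ {1, 4}; g ≡ 0 at y ∈ {3}; common: ∅.
  x = 2: f ≡ 0 at y ∈ {0, 2}; g ≡ 0 at y ∈ {2}; common: {2}.
  x = 3: f ≡ 0 at y ∈ {2}; g ≡ 0 at y ∈ {1}; common: ∅.
  x = 4: f ≡ 0 at y ∈ ∅; g ≡ 0 at y ∈ {0}; common: ∅.
Collecting: common zeros = {(0, 4), (2, 2)}, so the count is 2.
Comparison with the Bézout bound: 2 ≤ 2 = deg(f)·deg(g), as expected for curves with no common component (the bound is attained).


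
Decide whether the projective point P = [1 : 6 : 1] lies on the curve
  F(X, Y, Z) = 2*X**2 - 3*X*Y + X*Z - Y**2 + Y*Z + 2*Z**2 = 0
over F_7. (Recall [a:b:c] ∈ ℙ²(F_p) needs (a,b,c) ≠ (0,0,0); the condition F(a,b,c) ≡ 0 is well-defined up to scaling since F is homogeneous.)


F(1,6,1) ≡ 6 (mod 7); P is NOT on the curve.

Evaluate F(1, 6, 1) term-by-term (mod 7).
  2*X**2 ↦ 2·1·1·1 = 2
  -3*X*Y ↦ -3·1·6·1 = -18
  X*Z ↦ 1·1·1·1 = 1
  -Y**2 ↦ -1·1·36·1 = -36
  Y*Z ↦ 1·1·6·1 = 6
  2*Z**2 ↦ 2·1·1·1 = 2
Sum: F(1, 6, 1) = (2) + (-18) + (1) + (-36) + (6) + (2) = -43.
Reducing mod 7: -43 ≡ 6 (mod 7).
Since F(a, b, c) ≡ 6 ≠ 0 (mod 7), P does NOT lie on the curve.


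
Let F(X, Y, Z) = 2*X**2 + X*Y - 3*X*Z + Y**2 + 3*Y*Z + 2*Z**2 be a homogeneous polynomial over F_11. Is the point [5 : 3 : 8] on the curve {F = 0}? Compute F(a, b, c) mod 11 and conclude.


F(5,3,8) ≡ 0 (mod 11); P is on the curve.

Evaluate F(5, 3, 8) term-by-term (mod 11).
  2*X**2 ↦ 2·25·1·1 = 50
  X*Y ↦ 1·5·3·1 = 15
  -3*X*Z ↦ -3·5·1·8 = -120
  Y**2 ↦ 1·1·9·1 = 9
  3*Y*Z ↦ 3·1·3·8 = 72
  2*Z**2 ↦ 2·1·1·64 = 128
Sum: F(5, 3, 8) = (50) + (15) + (-120) + (9) + (72) + (128) = 154.
Reducing mod 11: 154 ≡ 0 (mod 11).
Since F(a, b, c) ≡ 0 (mod 11), P lies on the curve.


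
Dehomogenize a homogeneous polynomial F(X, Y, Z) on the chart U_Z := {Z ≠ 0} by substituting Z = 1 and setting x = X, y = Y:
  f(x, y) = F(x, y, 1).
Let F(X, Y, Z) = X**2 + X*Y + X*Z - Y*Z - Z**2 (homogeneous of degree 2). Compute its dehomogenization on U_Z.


f(x, y) = x**2 + x*y + x - y - 1

On U_Z we set Z = 1. Each monomial c·X^i·Y^j·Z^k in F becomes c·x^i·y^j·1^k = c·x^i·y^j.
Substituting Z = 1: F(X, Y, 1) = x**2 + x*y + x - y - 1.
Note: deg(f) ≤ deg(F) = 2; strict inequality happens when F is divisible by Z (lost terms).


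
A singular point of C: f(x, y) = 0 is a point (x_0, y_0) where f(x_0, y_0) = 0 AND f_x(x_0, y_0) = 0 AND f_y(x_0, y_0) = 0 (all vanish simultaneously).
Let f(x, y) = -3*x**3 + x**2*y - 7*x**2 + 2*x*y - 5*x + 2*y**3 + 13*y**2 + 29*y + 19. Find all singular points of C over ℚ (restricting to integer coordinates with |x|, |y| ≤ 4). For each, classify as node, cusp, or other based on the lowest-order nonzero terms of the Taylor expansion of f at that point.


Singular points: {(-1, -2)}; classification: cusp.

Compute partial derivatives:
  f_x = -9*x**2 + 2*x*y - 14*x + 2*y - 5.
  f_y = x**2 + 2*x + 6*y**2 + 26*y + 29.
Scan x_0 ∈ {−4, ..., 4}. For each x_0, f_y(x_0, y) is a polynomial in y; find its integer roots y ∈ {−4, ..., 4}, then test f_x and f at those candidates.
  x = -4: f_y(-4, y) = 6*y**2 + 26*y + 37; no integer root y with |y| ≤ 4.
  x = -3: f_y(-3, y) = 6*y**2 + 26*y + 32; no integer root y with |y| ≤ 4.
  x = -2: f_y(-2, y) = 6*y**2 + 26*y + 29; no integer root y with |y| ≤ 4.
  x = -1: f_y(-1, y) = 6*y**2 + 26*y + 28; vanishes at y ∈ {-2}. (-1, -2): f_x = 0, f = 0 — SINGULAR.
  x = 0: f_y(0, y) = 6*y**2 + 26*y + 29; no integer root y with |y| ≤ 4.
  x = 1: f_y(1, y) = 6*y**2 + 26*y + 32; no integer root y with |y| ≤ 4.
  x = 2: f_y(2, y) = 6*y**2 + 26*y + 37; no integer root y with |y| ≤ 4.
  x = 3: f_y(3, y) = 6*y**2 + 26*y + 44; no integer root y with |y| ≤ 4.
  x = 4: f_y(4, y) = 6*y**2 + 26*y + 53; no integer root y with |y| ≤ 4.
Only singular point on the grid: (-1, -2).
Classify: substitute x = -1 + u, y = -2 + v and expand: f = -3*u**3 + u**2*v + 2*v**3 + v**2.
No constant or linear terms (consistent with a singular point). Quadratic part: v**2. Cubic part: -3*u**3 + u**2*v + 2*v**3.
The quadratic part v**2 is a perfect square, so there is a single (double) tangent line v = 0, i.e. y = -2. Restricting the cubic part to that line (v = 0) leaves -3*u**3 ≠ 0, so f is not divisible by v and the branch is v² ≈ 3*u**3 to lowest order — this is a cusp.
Classification: cusp.


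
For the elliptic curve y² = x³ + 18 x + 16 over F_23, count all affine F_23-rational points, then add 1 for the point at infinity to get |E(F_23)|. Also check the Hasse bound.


Affine points = {(0, 4), (0, 19), (1, 9), (1, 14), (5, 1), (5, 22), (6, 8), (6, 15), (7, 5), (7, 18), (10, 0), (11, 2), (11, 21), (13, 3), (13, 20), (15, 2), (15, 21), (18, 10), (18, 13), (19, 8), (19, 15), (20, 2), (20, 21), (21, 8), (21, 15)}; affine count = 25; |E(F_23)| = 26.

Discriminant check: Δ ∝ 4a³ + 27b² = 4·18³ + 27·16² = 4·5832 + 27·256 ≡ 18 (mod 23). Nonzero ⇒ E is nonsingular.
For each x ∈ F_23, compute rhs = x³ + 18·x + 16 mod 23, then count y ∈ F_23 with y² ≡ rhs.
  x = 0: rhs = 16, matching y values: 4, 19 (2 points).
  x = 1: rhs = 12, matching y values: 9, 14 (2 points).
  x = 2: rhs = 14, matching y values: none (0 points).
  x = 3: rhs = 5, matching y values: none (0 points).
  x = 4: rhs = 14, matching y values: none (0 points).
  x = 5: rhs = 1, matching y values: 1, 22 (2 points).
  x = 6: rhs = 18, matching y values: 8, 15 (2 points).
  x = 7: rhs = 2, matching y values: 5, 18 (2 points).
  x = 8: rhs = 5, matching y values: none (0 points).
  x = 9: rhs = 10, matching y values: none (0 points).
  x = 10: rhs = 0, matching y values: 0 (1 points).
  x = 11: rhs = 4, matching y values: 2, 21 (2 points).
  x = 12: rhs = 5, matching y values: none (0 points).
  x = 13: rhs = 9, matching y values: 3, 20 (2 points).
  x = 14: rhs = 22, matching y values: none (0 points).
  x = 15: rhs = 4, matching y values: 2, 21 (2 points).
  x = 16: rhs = 7, matching y values: none (0 points).
  x = 17: rhs = 14, matching y values: none (0 points).
  x = 18: rhs = 8, matching y values: 10, 13 (2 points).
  x = 19: rhs = 18, matching y values: 8, 15 (2 points).
  x = 20: rhs = 4, matching y values: 2, 21 (2 points).
  x = 21: rhs = 18, matching y values: 8, 15 (2 points).
  x = 22: rhs = 20, matching y values: none (0 points).
Total affine count: 25.
Full point count |E(F_23)| = 25 + 1 = 26.
Hasse bound: |26 − (23+1)| = |2| = 2 ≤ 2√23 ≈ 9.5917 ✓.


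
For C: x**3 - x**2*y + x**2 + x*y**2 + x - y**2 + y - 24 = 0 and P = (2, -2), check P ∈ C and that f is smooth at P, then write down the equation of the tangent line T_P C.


Tangent line at P: 29*x - 7*y - 72 = 0.

Step 1: f(2, -2) = 0, so P lies on C.
Step 2: partial derivatives
  f_x(x, y) = 3*x**2 - 2*x*y + 2*x + y**2 + 1, f_y(x, y) = -x**2 + 2*x*y - 2*y + 1.
  f_x(P) = 29, f_y(P) = -7 (gradient nonzero, so P is smooth).
Step 3: tangent line at P: 29·(x − 2) + -7·(y − -2) = 0.
Expanding: 29*x - 7*y - 72 = 0.


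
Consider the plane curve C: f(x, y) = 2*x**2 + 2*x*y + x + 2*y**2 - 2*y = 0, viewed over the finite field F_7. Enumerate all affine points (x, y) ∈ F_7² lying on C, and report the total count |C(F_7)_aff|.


Affine F_7-points: {(0, 0), (0, 1), (1, 3), (1, 4), (2, 1), (2, 5), (3, 0), (3, 5), (4, 2), (5, 4), (5, 6), (6, 3), (6, 6)}; count = 13.

For each of the 49 pairs (x, y) ∈ F_7², evaluate f(x, y) mod 7. Record the zeros.
  x = 0: [0↦0, 1↦0, 2↦4, 3↦5, 4↦3, 5↦5, 6↦4]  zeros at y ∈ {0, 1}
  x = 1: [0↦3, 1↦5, 2↦4, 3↦0, 4↦0, 5↦4, 6↦5]  zeros at y ∈ {3, 4}
  x = 2: [0↦3, 1↦0, 2↦1, 3↦6, 4↦1, 5↦0, 6↦3]  zeros at y ∈ {1, 5}
  x = 3: [0↦0, 1↦6, 2↦2, 3↦2, 4↦6, 5↦0, 6↦5]  zeros at y ∈ {0, 5}
  x = 4: [0↦1, 1↦2, 2↦0, 3↦2, 4↦1, 5↦4, 6↦4]  zeros at y ∈ {2}
  x = 5: [0↦6, 1↦2, 2↦2, 3↦6, 4↦0, 5↦5, 6↦0]  zeros at y ∈ {4, 6}
  x = 6: [0↦1, 1↦6, 2↦1, 3↦0, 4↦3, 5↦3, 6↦0]  zeros at y ∈ {3, 6}
Collecting zeros: affine points = {(0, 0), (0, 1), (1, 3), (1, 4), (2, 1), (2, 5), (3, 0), (3, 5), (4, 2), (5, 4), (5, 6), (6, 3), (6, 6)}.
Total count |C(F_7)_aff| = 13.


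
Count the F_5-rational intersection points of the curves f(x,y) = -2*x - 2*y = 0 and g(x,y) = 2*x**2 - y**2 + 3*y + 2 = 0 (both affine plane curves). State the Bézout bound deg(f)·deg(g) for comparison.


Common zeros: {(1, 4), (2, 3)}; count = 2; Bézout bound = 2.

deg(f) = 1, deg(g) = 2, so Bézout bound = 2.
Scan x ∈ F_5. For each x, list the y ∈ F_5 with f(x, y) ≡ 0 and those with g(x, y) ≡ 0 (mod 5); the common zeros in that column are the intersection.
  x = 0: f ≡ 0 at y ∈ {0}; g ≡ 0 at y ∈ ∅; common: ∅.
  x = 1: f ≡ 0 at y ∈ {4}; g ≡ 0 at y ∈ {4}; common: {4}.
  x = 2: f ≡ 0 at y ∈ {3}; g ≡ 0 at y ∈ {0, 3}; common: {3}.
  x = 3: f ≡ 0 at y ∈ {2}; g ≡ 0 at y ∈ {0, 3}; common: ∅.
  x = 4: f ≡ 0 at y ∈ {1}; g ≡ 0 at y ∈ {4}; common: ∅.
Collecting: common zeros = {(1, 4), (2, 3)}, so the count is 2.
Comparison with the Bézout bound: 2 ≤ 2 = deg(f)·deg(g), as expected for curves with no common component (the bound is attained).


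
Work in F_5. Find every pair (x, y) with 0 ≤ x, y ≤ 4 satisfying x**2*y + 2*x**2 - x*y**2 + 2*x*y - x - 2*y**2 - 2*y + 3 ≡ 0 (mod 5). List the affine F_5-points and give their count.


Affine F_5-points: {(1, 3), (1, 4), (2, 2), (3, 4)}; count = 4.

For each of the 25 pairs (x, y) ∈ F_5², evaluate f(x, y) mod 5. Record the zeros.
  x = 0: [0↦3, 1↦4, 2↦1, 3↦4, 4↦3]  zeros at y ∈ ∅
  x = 1: [0↦4, 1↦2, 2↦4, 3↦0, 4↦0]  zeros at y ∈ {3, 4}
  x = 2: [0↦4, 1↦1, 2↦0, 3↦1, 4↦4]  zeros at y ∈ {2}
  x = 3: [0↦3, 1↦1, 2↦4, 3↦2, 4↦0]  zeros at y ∈ {4}
  x = 4: [0↦1, 1↦2, 2↦1, 3↦3, 4↦3]  zeros at y ∈ ∅
Collecting zeros: affine points = {(1, 3), (1, 4), (2, 2), (3, 4)}.
Total count |C(F_5)_aff| = 4.


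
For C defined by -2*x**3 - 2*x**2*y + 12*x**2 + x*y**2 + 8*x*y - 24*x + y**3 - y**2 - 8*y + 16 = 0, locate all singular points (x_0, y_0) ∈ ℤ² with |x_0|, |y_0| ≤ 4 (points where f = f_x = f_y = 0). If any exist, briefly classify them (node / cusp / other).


Singular points: {(2, 0)}; classification: cusp.

Compute partial derivatives:
  f_x = -6*x**2 - 4*x*y + 24*x + y**2 + 8*y - 24.
  f_y = -2*x**2 + 2*x*y + 8*x + 3*y**2 - 2*y - 8.
Scan x_0 ∈ {−4, ..., 4}. For each x_0, f_y(x_0, y) is a polynomial in y; find its integer roots y ∈ {−4, ..., 4}, then test f_x and f at those candidates.
  x = -4: f_y(-4, y) = 3*y**2 - 10*y - 72; no integer root y with |y| ≤ 4.
  x = -3: f_y(-3, y) = 3*y**2 - 8*y - 50; no integer root y with |y| ≤ 4.
  x = -2: f_y(-2, y) = 3*y**2 - 6*y - 32; no integer root y with |y| ≤ 4.
  x = -1: f_y(-1, y) = 3*y**2 - 4*y - 18; no integer root y with |y| ≤ 4.
  x = 0: f_y(0, y) = 3*y**2 - 2*y - 8; vanishes at y ∈ {2}. (0, 2): f_x = -4 ≠ 0.
  x = 1: f_y(1, y) = 3*y**2 - 2; no integer root y with |y| ≤ 4.
  x = 2: f_y(2, y) = 3*y**2 + 2*y; vanishes at y ∈ {0}. (2, 0): f_x = 0, f = 0 — SINGULAR.
  x = 3: f_y(3, y) = 3*y**2 + 4*y - 2; no integer root y with |y| ≤ 4.
  x = 4: f_y(4, y) = 3*y**2 + 6*y - 8; no integer root y with |y| ≤ 4.
Only singular point on the grid: (2, 0).
Classify: substitute x = 2 + u, y = 0 + v and expand: f = -2*u**3 - 2*u**2*v + u*v**2 + v**3 + v**2.
No constant or linear terms (consistent with a singular point). Quadratic part: v**2. Cubic part: -2*u**3 - 2*u**2*v + u*v**2 + v**3.
The quadratic part v**2 is a perfect square, so there is a single (double) tangent line v = 0, i.e. y = 0. Restricting the cubic part to that line (v = 0) leaves -2*u**3 ≠ 0, so f is not divisible by v and the branch is v² ≈ 2*u**3 to lowest order — this is a cusp.
Classification: cusp.


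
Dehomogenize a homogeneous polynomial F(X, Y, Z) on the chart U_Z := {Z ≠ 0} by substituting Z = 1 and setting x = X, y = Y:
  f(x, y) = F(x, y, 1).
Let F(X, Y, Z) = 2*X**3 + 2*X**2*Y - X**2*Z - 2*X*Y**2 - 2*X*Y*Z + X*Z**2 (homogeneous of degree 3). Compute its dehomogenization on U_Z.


f(x, y) = 2*x**3 + 2*x**2*y - x**2 - 2*x*y**2 - 2*x*y + x

On U_Z we set Z = 1. Each monomial c·X^i·Y^j·Z^k in F becomes c·x^i·y^j·1^k = c·x^i·y^j.
Substituting Z = 1: F(X, Y, 1) = 2*x**3 + 2*x**2*y - x**2 - 2*x*y**2 - 2*x*y + x.
Note: deg(f) ≤ deg(F) = 3; strict inequality happens when F is divisible by Z (lost terms).


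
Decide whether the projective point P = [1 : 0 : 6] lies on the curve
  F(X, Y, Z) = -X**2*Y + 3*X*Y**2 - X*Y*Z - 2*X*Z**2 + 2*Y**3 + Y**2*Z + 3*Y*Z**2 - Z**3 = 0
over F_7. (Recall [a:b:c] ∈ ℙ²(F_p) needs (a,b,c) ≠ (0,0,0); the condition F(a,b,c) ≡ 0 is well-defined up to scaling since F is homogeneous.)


F(1,0,6) ≡ 6 (mod 7); P is NOT on the curve.

Evaluate F(1, 0, 6) term-by-term (mod 7).
  -X**2*Y ↦ -1·1·0·1 = 0
  3*X*Y**2 ↦ 3·1·0·1 = 0
  -X*Y*Z ↦ -1·1·0·6 = 0
  -2*X*Z**2 ↦ -2·1·1·36 = -72
  2*Y**3 ↦ 2·1·0·1 = 0
  Y**2*Z ↦ 1·1·0·6 = 0
  3*Y*Z**2 ↦ 3·1·0·36 = 0
  -Z**3 ↦ -1·1·1·216 = -216
Sum: F(1, 0, 6) = (0) + (0) + (0) + (-72) + (0) + (0) + (0) + (-216) = -288.
Reducing mod 7: -288 ≡ 6 (mod 7).
Since F(a, b, c) ≡ 6 ≠ 0 (mod 7), P does NOT lie on the curve.


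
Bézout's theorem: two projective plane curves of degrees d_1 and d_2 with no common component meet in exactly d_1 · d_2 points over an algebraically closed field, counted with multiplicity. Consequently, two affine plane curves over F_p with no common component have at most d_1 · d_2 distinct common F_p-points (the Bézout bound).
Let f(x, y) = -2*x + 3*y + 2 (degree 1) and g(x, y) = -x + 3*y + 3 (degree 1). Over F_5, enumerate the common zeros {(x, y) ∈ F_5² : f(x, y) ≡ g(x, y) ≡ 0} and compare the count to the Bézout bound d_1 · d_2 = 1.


Common zeros: {(4, 2)}; count = 1; Bézout bound = 1.

deg(f) = 1, deg(g) = 1, so Bézout bound = 1.
Scan x ∈ F_5. For each x, list the y ∈ F_5 with f(x, y) ≡ 0 and those with g(x, y) ≡ 0 (mod 5); the common zeros in that column are the intersection.
  x = 0: f ≡ 0 at y ∈ {1}; g ≡ 0 at y ∈ {4}; common: ∅.
  x = 1: f ≡ 0 at y ∈ {0}; g ≡ 0 at y ∈ {1}; common: ∅.
  x = 2: f ≡ 0 at y ∈ {4}; g ≡ 0 at y ∈ {3}; common: ∅.
  x = 3: f ≡ 0 at y ∈ {3}; g ≡ 0 at y ∈ {0}; common: ∅.
  x = 4: f ≡ 0 at y ∈ {2}; g ≡ 0 at y ∈ {2}; common: {2}.
Collecting: common zeros = {(4, 2)}, so the count is 1.
Comparison with the Bézout bound: 1 ≤ 1 = deg(f)·deg(g), as expected for curves with no common component (the bound is attained).


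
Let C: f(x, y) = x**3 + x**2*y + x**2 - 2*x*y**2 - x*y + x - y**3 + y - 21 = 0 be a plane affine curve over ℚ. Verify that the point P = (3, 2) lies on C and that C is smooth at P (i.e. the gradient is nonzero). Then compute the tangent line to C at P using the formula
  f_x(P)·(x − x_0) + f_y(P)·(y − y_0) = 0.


Tangent line at P: 36*x - 29*y - 50 = 0.

Step 1: f(3, 2) = 0, so P lies on C.
Step 2: partial derivatives
  f_x(x, y) = 3*x**2 + 2*x*y + 2*x - 2*y**2 - y + 1, f_y(x, y) = x**2 - 4*x*y - x - 3*y**2 + 1.
  f_x(P) = 36, f_y(P) = -29 (gradient nonzero, so P is smooth).
Step 3: tangent line at P: 36·(x − 3) + -29·(y − 2) = 0.
Expanding: 36*x - 29*y - 50 = 0.


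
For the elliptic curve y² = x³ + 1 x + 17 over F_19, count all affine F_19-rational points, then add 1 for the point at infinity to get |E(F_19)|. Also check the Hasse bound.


Affine points = {(0, 6), (0, 13), (1, 0), (3, 3), (3, 16), (4, 3), (4, 16), (6, 7), (6, 12), (7, 5), (7, 14), (8, 9), (8, 10), (10, 1), (10, 18), (12, 3), (12, 16), (13, 2), (13, 17), (14, 1), (14, 18), (15, 5), (15, 14), (16, 5), (16, 14), (17, 8), (17, 11)}; affine count = 27; |E(F_19)| = 28.

Discriminant check: Δ ∝ 4a³ + 27b² = 4·1³ + 27·17² = 4·1 + 27·289 ≡ 17 (mod 19). Nonzero ⇒ E is nonsingular.
For each x ∈ F_19, compute rhs = x³ + 1·x + 17 mod 19, then count y ∈ F_19 with y² ≡ rhs.
  x = 0: rhs = 17, matching y values: 6, 13 (2 points).
  x = 1: rhs = 0, matching y values: 0 (1 points).
  x = 2: rhs = 8, matching y values: none (0 points).
  x = 3: rhs = 9, matching y values: 3, 16 (2 points).
  x = 4: rhs = 9, matching y values: 3, 16 (2 points).
  x = 5: rhs = 14, matching y values: none (0 points).
  x = 6: rhs = 11, matching y values: 7, 12 (2 points).
  x = 7: rhs = 6, matching y values: 5, 14 (2 points).
  x = 8: rhs = 5, matching y values: 9, 10 (2 points).
  x = 9: rhs = 14, matching y values: none (0 points).
  x = 10: rhs = 1, matching y values: 1, 18 (2 points).
  x = 11: rhs = 10, matching y values: none (0 points).
  x = 12: rhs = 9, matching y values: 3, 16 (2 points).
  x = 13: rhs = 4, matching y values: 2, 17 (2 points).
  x = 14: rhs = 1, matching y values: 1, 18 (2 points).
  x = 15: rhs = 6, matching y values: 5, 14 (2 points).
  x = 16: rhs = 6, matching y values: 5, 14 (2 points).
  x = 17: rhs = 7, matching y values: 8, 11 (2 points).
  x = 18: rhs = 15, matching y values: none (0 points).
Total affine count: 27.
Full point count |E(F_19)| = 27 + 1 = 28.
Hasse bound: |28 − (19+1)| = |8| = 8 ≤ 2√19 ≈ 8.7178 ✓.


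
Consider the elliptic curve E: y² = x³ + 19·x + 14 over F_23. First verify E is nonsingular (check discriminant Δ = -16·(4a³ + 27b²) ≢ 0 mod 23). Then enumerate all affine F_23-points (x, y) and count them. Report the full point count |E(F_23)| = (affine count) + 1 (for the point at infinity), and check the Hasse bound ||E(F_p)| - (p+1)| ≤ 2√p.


Affine points = {(3, 11), (3, 12), (4, 4), (4, 19), (5, 2), (5, 21), (10, 10), (10, 13), (11, 6), (11, 17), (17, 11), (17, 12), (18, 1), (18, 22), (19, 9), (19, 14)}; affine count = 16; |E(F_23)| = 17.

Discriminant check: Δ ∝ 4a³ + 27b² = 4·19³ + 27·14² = 4·6859 + 27·196 ≡ 22 (mod 23). Nonzero ⇒ E is nonsingular.
For each x ∈ F_23, compute rhs = x³ + 19·x + 14 mod 23, then count y ∈ F_23 with y² ≡ rhs.
  x = 0: rhs = 14, matching y values: none (0 points).
  x = 1: rhs = 11, matching y values: none (0 points).
  x = 2: rhs = 14, matching y values: none (0 points).
  x = 3: rhs = 6, matching y values: 11, 12 (2 points).
  x = 4: rhs = 16, matching y values: 4, 19 (2 points).
  x = 5: rhs = 4, matching y values: 2, 21 (2 points).
  x = 6: rhs = 22, matching y values: none (0 points).
  x = 7: rhs = 7, matching y values: none (0 points).
  x = 8: rhs = 11, matching y values: none (0 points).
  x = 9: rhs = 17, matching y values: none (0 points).
  x = 10: rhs = 8, matching y values: 10, 13 (2 points).
  x = 11: rhs = 13, matching y values: 6, 17 (2 points).
  x = 12: rhs = 15, matching y values: none (0 points).
  x = 13: rhs = 20, matching y values: none (0 points).
  x = 14: rhs = 11, matching y values: none (0 points).
  x = 15: rhs = 17, matching y values: none (0 points).
  x = 16: rhs = 21, matching y values: none (0 points).
  x = 17: rhs = 6, matching y values: 11, 12 (2 points).
  x = 18: rhs = 1, matching y values: 1, 22 (2 points).
  x = 19: rhs = 12, matching y values: 9, 14 (2 points).
  x = 20: rhs = 22, matching y values: none (0 points).
  x = 21: rhs = 14, matching y values: none (0 points).
  x = 22: rhs = 17, matching y values: none (0 points).
Total affine count: 16.
Full point count |E(F_23)| = 16 + 1 = 17.
Hasse bound: |17 − (23+1)| = |-7| = 7 ≤ 2√23 ≈ 9.5917 ✓.


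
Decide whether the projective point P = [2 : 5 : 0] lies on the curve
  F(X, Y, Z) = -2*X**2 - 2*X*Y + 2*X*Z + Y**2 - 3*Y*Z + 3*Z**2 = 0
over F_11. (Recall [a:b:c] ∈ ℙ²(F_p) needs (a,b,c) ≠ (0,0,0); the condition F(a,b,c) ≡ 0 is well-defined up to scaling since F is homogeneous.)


F(2,5,0) ≡ 8 (mod 11); P is NOT on the curve.

Evaluate F(2, 5, 0) term-by-term (mod 11).
  -2*X**2 ↦ -2·4·1·1 = -8
  -2*X*Y ↦ -2·2·5·1 = -20
  2*X*Z ↦ 2·2·1·0 = 0
  Y**2 ↦ 1·1·25·1 = 25
  -3*Y*Z ↦ -3·1·5·0 = 0
  3*Z**2 ↦ 3·1·1·0 = 0
Sum: F(2, 5, 0) = (-8) + (-20) + (0) + (25) + (0) + (0) = -3.
Reducing mod 11: -3 ≡ 8 (mod 11).
Since F(a, b, c) ≡ 8 ≠ 0 (mod 11), P does NOT lie on the curve.


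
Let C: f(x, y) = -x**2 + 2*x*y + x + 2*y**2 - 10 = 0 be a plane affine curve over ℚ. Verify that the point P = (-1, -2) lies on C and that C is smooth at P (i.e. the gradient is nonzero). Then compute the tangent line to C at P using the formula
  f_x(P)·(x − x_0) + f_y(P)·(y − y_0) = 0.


Tangent line at P: -x - 10*y - 21 = 0.

Step 1: f(-1, -2) = 0, so P lies on C.
Step 2: partial derivatives
  f_x(x, y) = -2*x + 2*y + 1, f_y(x, y) = 2*x + 4*y.
  f_x(P) = -1, f_y(P) = -10 (gradient nonzero, so P is smooth).
Step 3: tangent line at P: -1·(x − -1) + -10·(y − -2) = 0.
Expanding: -x - 10*y - 21 = 0.


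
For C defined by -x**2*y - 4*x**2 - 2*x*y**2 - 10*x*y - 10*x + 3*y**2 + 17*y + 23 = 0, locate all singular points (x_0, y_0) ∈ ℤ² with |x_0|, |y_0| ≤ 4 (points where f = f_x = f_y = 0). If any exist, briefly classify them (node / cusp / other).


Singular points: {(1, -3)}; classification: node.

Compute partial derivatives:
  f_x = -2*x*y - 8*x - 2*y**2 - 10*y - 10.
  f_y = -x**2 - 4*x*y - 10*x + 6*y + 17.
Scan x_0 ∈ {−4, ..., 4}. For each x_0, f_y(x_0, y) is a polynomial in y; find its integer roots y ∈ {−4, ..., 4}, then test f_x and f at those candidates.
  x = -4: f_y(-4, y) = 22*y + 41; no integer root y with |y| ≤ 4.
  x = -3: f_y(-3, y) = 18*y + 38; no integer root y with |y| ≤ 4.
  x = -2: f_y(-2, y) = 14*y + 33; no integer root y with |y| ≤ 4.
  x = -1: f_y(-1, y) = 10*y + 26; no integer root y with |y| ≤ 4.
  x = 0: f_y(0, y) = 6*y + 17; no integer root y with |y| ≤ 4.
  x = 1: f_y(1, y) = 2*y + 6; vanishes at y ∈ {-3}. (1, -3): f_x = 0, f = 0 — SINGULAR.
  x = 2: f_y(2, y) = -2*y - 7; no integer root y with |y| ≤ 4.
  x = 3: f_y(3, y) = -6*y - 22; no integer root y with |y| ≤ 4.
  x = 4: f_y(4, y) = -10*y - 39; no integer root y with |y| ≤ 4.
Only singular point on the grid: (1, -3).
Classify: substitute x = 1 + u, y = -3 + v and expand: f = -u**2*v - u**2 - 2*u*v**2 + v**2.
No constant or linear terms (consistent with a singular point). Quadratic part: -u**2 + v**2. Cubic part: -u**2*v - 2*u*v**2.
The quadratic part v**2 - u**2 = (v − u)(v + u) splits into two distinct linear factors, so there are two distinct tangent lines y − -3 = ±(x − 1) — this is a node (ordinary double point).
Classification: node.


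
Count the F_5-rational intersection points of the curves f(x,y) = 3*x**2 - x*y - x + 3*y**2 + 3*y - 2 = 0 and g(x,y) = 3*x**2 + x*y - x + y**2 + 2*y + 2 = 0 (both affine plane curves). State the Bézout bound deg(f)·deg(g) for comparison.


Common zeros: ∅; count = 0; Bézout bound = 4.

deg(f) = 2, deg(g) = 2, so Bézout bound = 4.
Scan x ∈ F_5. For each x, list the y ∈ F_5 with f(x, y) ≡ 0 and those with g(x, y) ≡ 0 (mod 5); the common zeros in that column are the intersection.
  x = 0: f ≡ 0 at y ∈ ∅; g ≡ 0 at y ∈ {1, 2}; common: ∅.
  x = 1: f ≡ 0 at y ∈ {0, 1}; g ≡ 0 at y ∈ ∅; common: ∅.
  x = 2: f ≡ 0 at y ∈ {4}; g ≡ 0 at y ∈ ∅; common: ∅.
  x = 3: f ≡ 0 at y ∈ {1, 4}; g ≡ 0 at y ∈ {2, 3}; common: ∅.
  x = 4: f ≡ 0 at y ∈ ∅; g ≡ 0 at y ∈ ∅; common: ∅.
Collecting: common zeros = ∅, so the count is 0.
Comparison with the Bézout bound: 0 ≤ 4 = deg(f)·deg(g), as expected for curves with no common component (the affine F_5-count falls short of the bound because intersections may lie at infinity, over extension fields, or carry multiplicity).


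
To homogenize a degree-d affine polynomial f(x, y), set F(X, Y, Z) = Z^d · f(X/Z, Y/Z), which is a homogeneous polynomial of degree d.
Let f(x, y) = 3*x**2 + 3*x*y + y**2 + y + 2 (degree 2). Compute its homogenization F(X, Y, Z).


F(X, Y, Z) = 3*X**2 + 3*X*Y + Y**2 + Y*Z + 2*Z**2

deg(f) = 2.
Substitute x = X/Z, y = Y/Z into f, then multiply by Z^2.
  monomial 3·x^2·y^0 ↦ 3·X^2·Y^0·Z^0.
  monomial 3·x^1·y^1 ↦ 3·X^1·Y^1·Z^0.
  monomial 1·x^0·y^2 ↦ 1·X^0·Y^2·Z^0.
  monomial 1·x^0·y^1 ↦ 1·X^0·Y^1·Z^1.
  monomial 2·x^0·y^0 ↦ 2·X^0·Y^0·Z^2.
Collecting: F(X, Y, Z) = 3*X**2 + 3*X*Y + Y**2 + Y*Z + 2*Z**2.


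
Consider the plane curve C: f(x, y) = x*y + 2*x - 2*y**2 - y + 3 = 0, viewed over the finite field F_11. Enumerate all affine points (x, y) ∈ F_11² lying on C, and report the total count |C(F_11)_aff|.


Affine F_11-points: {(0, 1), (0, 4), (4, 0), (4, 7), (8, 3), (8, 6), (9, 5), (9, 10), (10, 2), (10, 8)}; count = 10.

For each of the 121 pairs (x, y) ∈ F_11², evaluate f(x, y) mod 11. Record the zeros.
  x = 0: [0↦3, 1↦0, 2↦4, 3↦4, 4↦0, 5↦3, 6↦2, 7↦8, 8↦10, 9↦8, 10↦2]  zeros at y ∈ {1, 4}
  x = 1: [0↦5, 1↦3, 2↦8, 3↦9, 4↦6, 5↦10, 6↦10, 7↦6, 8↦9, 9↦8, 10↦3]  zeros at y ∈ ∅
  x = 2: [0↦7, 1↦6, 2↦1, 3↦3, 4↦1, 5↦6, 6↦7, 7↦4, 8↦8, 9↦8, 10↦4]  zeros at y ∈ ∅
  x = 3: [0↦9, 1↦9, 2↦5, 3↦8, 4↦7, 5↦2, 6↦4, 7↦2, 8↦7, 9↦8, 10↦5]  zeros at y ∈ ∅
  x = 4: [0↦0, 1↦1, 2↦9, 3↦2, 4↦2, 5↦9, 6↦1, 7↦0, 8↦6, 9↦8, 10↦6]  zeros at y ∈ {0, 7}
  x = 5: [0↦2, 1↦4, 2↦2, 3↦7, 4↦8, 5↦5, 6↦9, 7↦9, 8↦5, 9↦8, 10↦7]  zeros at y ∈ ∅
  x = 6: [0↦4, 1↦7, 2↦6, 3↦1, 4↦3, 5↦1, 6↦6, 7↦7, 8↦4, 9↦8, 10↦8]  zeros at y ∈ ∅
  x = 7: [0↦6, 1↦10, 2↦10, 3↦6, 4↦9, 5↦8, 6↦3, 7↦5, 8↦3, 9↦8, 10↦9]  zeros at y ∈ ∅
  x = 8: [0↦8, 1↦2, 2↦3, 3↦0, 4↦4, 5↦4, 6↦0, 7↦3, 8↦2, 9↦8, 10↦10]  zeros at y ∈ {3, 6}
  x = 9: [0↦10, 1↦5, 2↦7, 3↦5, 4↦10, 5↦0, 6↦8, 7↦1, 8↦1, 9↦8, 10↦0]  zeros at y ∈ {5, 10}
  x = 10: [0↦1, 1↦8, 2↦0, 3↦10, 4↦5, 5↦7, 6↦5, 7↦10, 8↦0, 9↦8, 10↦1]  zeros at y ∈ {2, 8}
Collecting zeros: affine points = {(0, 1), (0, 4), (4, 0), (4, 7), (8, 3), (8, 6), (9, 5), (9, 10), (10, 2), (10, 8)}.
Total count |C(F_11)_aff| = 10.


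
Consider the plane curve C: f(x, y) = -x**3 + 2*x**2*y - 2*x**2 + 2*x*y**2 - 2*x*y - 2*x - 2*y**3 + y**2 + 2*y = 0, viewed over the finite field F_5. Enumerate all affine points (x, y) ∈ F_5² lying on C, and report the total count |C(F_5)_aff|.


Affine F_5-points: {(0, 0), (1, 0), (1, 2), (2, 0), (3, 3)}; count = 5.

For each of the 25 pairs (x, y) ∈ F_5², evaluate f(x, y) mod 5. Record the zeros.
  x = 0: [0↦0, 1↦1, 2↦2, 3↦1, 4↦1]  zeros at y ∈ {0}
  x = 1: [0↦0, 1↦3, 2↦0, 3↦4, 4↦3]  zeros at y ∈ {0, 2}
  x = 2: [0↦0, 1↦4, 2↦1, 3↦4, 4↦1]  zeros at y ∈ {0}
  x = 3: [0↦4, 1↦3, 2↦4, 3↦0, 4↦4]  zeros at y ∈ {3}
  x = 4: [0↦1, 1↦4, 2↦3, 3↦1, 4↦1]  zeros at y ∈ ∅
Collecting zeros: affine points = {(0, 0), (1, 0), (1, 2), (2, 0), (3, 3)}.
Total count |C(F_5)_aff| = 5.


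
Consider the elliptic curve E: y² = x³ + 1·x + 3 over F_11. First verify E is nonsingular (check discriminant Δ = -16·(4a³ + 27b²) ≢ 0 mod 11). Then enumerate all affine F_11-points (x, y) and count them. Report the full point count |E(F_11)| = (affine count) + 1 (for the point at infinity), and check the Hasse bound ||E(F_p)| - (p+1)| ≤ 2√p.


Affine points = {(0, 5), (0, 6), (1, 4), (1, 7), (3, 0), (4, 4), (4, 7), (5, 1), (5, 10), (6, 4), (6, 7), (7, 1), (7, 10), (9, 2), (9, 9), (10, 1), (10, 10)}; affine count = 17; |E(F_11)| = 18.

Discriminant check: Δ ∝ 4a³ + 27b² = 4·1³ + 27·3² = 4·1 + 27·9 ≡ 5 (mod 11). Nonzero ⇒ E is nonsingular.
For each x ∈ F_11, compute rhs = x³ + 1·x + 3 mod 11, then count y ∈ F_11 with y² ≡ rhs.
  x = 0: rhs = 3, matching y values: 5, 6 (2 points).
  x = 1: rhs = 5, matching y values: 4, 7 (2 points).
  x = 2: rhs = 2, matching y values: none (0 points).
  x = 3: rhs = 0, matching y values: 0 (1 points).
  x = 4: rhs = 5, matching y values: 4, 7 (2 points).
  x = 5: rhs = 1, matching y values: 1, 10 (2 points).
  x = 6: rhs = 5, matching y values: 4, 7 (2 points).
  x = 7: rhs = 1, matching y values: 1, 10 (2 points).
  x = 8: rhs = 6, matching y values: none (0 points).
  x = 9: rhs = 4, matching y values: 2, 9 (2 points).
  x = 10: rhs = 1, matching y values: 1, 10 (2 points).
Total affine count: 17.
Full point count |E(F_11)| = 17 + 1 = 18.
Hasse bound: |18 − (11+1)| = |6| = 6 ≤ 2√11 ≈ 6.6332 ✓.


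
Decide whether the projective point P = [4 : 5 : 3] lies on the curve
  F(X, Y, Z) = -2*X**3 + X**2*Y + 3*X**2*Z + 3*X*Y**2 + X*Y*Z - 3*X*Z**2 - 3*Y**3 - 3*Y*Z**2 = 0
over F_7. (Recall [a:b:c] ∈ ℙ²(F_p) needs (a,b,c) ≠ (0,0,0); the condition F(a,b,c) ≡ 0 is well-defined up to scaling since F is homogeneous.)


F(4,5,3) ≡ 6 (mod 7); P is NOT on the curve.

Evaluate F(4, 5, 3) term-by-term (mod 7).
  -2*X**3 ↦ -2·64·1·1 = -128
  X**2*Y ↦ 1·16·5·1 = 80
  3*X**2*Z ↦ 3·16·1·3 = 144
  3*X*Y**2 ↦ 3·4·25·1 = 300
  X*Y*Z ↦ 1·4·5·3 = 60
  -3*X*Z**2 ↦ -3·4·1·9 = -108
  -3*Y**3 ↦ -3·1·125·1 = -375
  -3*Y*Z**2 ↦ -3·1·5·9 = -135
Sum: F(4, 5, 3) = (-128) + (80) + (144) + (300) + (60) + (-108) + (-375) + (-135) = -162.
Reducing mod 7: -162 ≡ 6 (mod 7).
Since F(a, b, c) ≡ 6 ≠ 0 (mod 7), P does NOT lie on the curve.


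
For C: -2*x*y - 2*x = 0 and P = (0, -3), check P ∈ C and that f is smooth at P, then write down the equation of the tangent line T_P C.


Tangent line at P: 4*x = 0.

Step 1: f(0, -3) = 0, so P lies on C.
Step 2: partial derivatives
  f_x(x, y) = -2*y - 2, f_y(x, y) = -2*x.
  f_x(P) = 4, f_y(P) = 0 (gradient nonzero, so P is smooth).
Step 3: tangent line at P: 4·(x − 0) + 0·(y − -3) = 0.
Expanding: 4*x = 0.


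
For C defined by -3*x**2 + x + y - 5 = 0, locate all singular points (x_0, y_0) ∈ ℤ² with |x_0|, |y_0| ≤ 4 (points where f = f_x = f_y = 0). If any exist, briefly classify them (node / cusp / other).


No singular points in the scanned grid; C is smooth there.

Compute partial derivatives:
  f_x = 1 - 6*x.
  f_y = 1.
f_y = 1 is a nonzero constant, so f_y never vanishes: no point (x, y) can satisfy f = f_x = f_y = 0. In particular no (x, y) ∈ {−4, ..., 4}² is singular; the curve is smooth.


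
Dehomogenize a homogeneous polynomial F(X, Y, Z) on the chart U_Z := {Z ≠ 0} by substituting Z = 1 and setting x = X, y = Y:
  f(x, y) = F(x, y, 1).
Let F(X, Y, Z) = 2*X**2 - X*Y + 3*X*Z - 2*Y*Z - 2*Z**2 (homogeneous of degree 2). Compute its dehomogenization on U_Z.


f(x, y) = 2*x**2 - x*y + 3*x - 2*y - 2

On U_Z we set Z = 1. Each monomial c·X^i·Y^j·Z^k in F becomes c·x^i·y^j·1^k = c·x^i·y^j.
Substituting Z = 1: F(X, Y, 1) = 2*x**2 - x*y + 3*x - 2*y - 2.
Note: deg(f) ≤ deg(F) = 2; strict inequality happens when F is divisible by Z (lost terms).


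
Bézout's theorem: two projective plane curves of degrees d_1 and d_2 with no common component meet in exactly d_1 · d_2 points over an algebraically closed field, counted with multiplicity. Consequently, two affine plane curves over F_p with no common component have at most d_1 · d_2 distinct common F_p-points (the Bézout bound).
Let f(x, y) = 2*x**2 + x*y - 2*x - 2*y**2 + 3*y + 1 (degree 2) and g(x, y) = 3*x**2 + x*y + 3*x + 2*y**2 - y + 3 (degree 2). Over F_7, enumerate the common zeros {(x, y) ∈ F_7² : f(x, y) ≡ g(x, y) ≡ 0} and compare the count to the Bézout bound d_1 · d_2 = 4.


Common zeros: ∅; count = 0; Bézout bound = 4.

deg(f) = 2, deg(g) = 2, so Bézout bound = 4.
Scan x ∈ F_7. For each x, list the y ∈ F_7 with f(x, y) ≡ 0 and those with g(x, y) ≡ 0 (mod 7); the common zeros in that column are the intersection.
  x = 0: f ≡ 0 at y ∈ ∅; g ≡ 0 at y ∈ ∅; common: ∅.
  x = 1: f ≡ 0 at y ∈ ∅; g ≡ 0 at y ∈ ∅; common: ∅.
  x = 2: f ≡ 0 at y ∈ {2, 4}; g ≡ 0 at y ∈ {0, 3}; common: ∅.
  x = 3: f ≡ 0 at y ∈ {5}; g ≡ 0 at y ∈ {3}; common: ∅.
  x = 4: f ≡ 0 at y ∈ {3, 4}; g ≡ 0 at y ∈ {0, 2}; common: ∅.
  x = 5: f ≡ 0 at y ∈ {2}; g ≡ 0 at y ∈ {6}; common: ∅.
  x = 6: f ≡ 0 at y ∈ {3, 5}; g ≡ 0 at y ∈ {2, 6}; common: ∅.
Collecting: common zeros = ∅, so the count is 0.
Comparison with the Bézout bound: 0 ≤ 4 = deg(f)·deg(g), as expected for curves with no common component (the affine F_7-count falls short of the bound because intersections may lie at infinity, over extension fields, or carry multiplicity).


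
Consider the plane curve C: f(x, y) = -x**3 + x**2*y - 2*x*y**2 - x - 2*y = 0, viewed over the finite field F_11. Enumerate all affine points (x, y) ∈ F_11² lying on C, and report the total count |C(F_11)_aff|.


Affine F_11-points: {(0, 0), (2, 2), (2, 4), (3, 7), (4, 5), (5, 4), (5, 6), (6, 5), (6, 7), (7, 6), (8, 4), (9, 7), (9, 9)}; count = 13.

For each of the 121 pairs (x, y) ∈ F_11², evaluate f(x, y) mod 11. Record the zeros.
  x = 0: [0↦0, 1↦9, 2↦7, 3↦5, 4↦3, 5↦1, 6↦10, 7↦8, 8↦6, 9↦4, 10↦2]  zeros at y ∈ {0}
  x = 1: [0↦9, 1↦6, 2↦10, 3↦10, 4↦6, 5↦9, 6↦8, 7↦3, 8↦5, 9↦3, 10↦8]  zeros at y ∈ ∅
  x = 2: [0↦1, 1↦10, 2↦0, 3↦4, 4↦0, 5↦10, 6↦1, 7↦6, 8↦3, 9↦3, 10↦6]  zeros at y ∈ {2, 4}
  x = 3: [0↦3, 1↦4, 2↦4, 3↦3, 4↦1, 5↦9, 6↦5, 7↦0, 8↦5, 9↦9, 10↦1]  zeros at y ∈ {7}
  x = 4: [0↦9, 1↦4, 2↦5, 3↦1, 4↦3, 5↦0, 6↦3, 7↦1, 8↦5, 9↦4, 10↦9]  zeros at y ∈ {5}
  x = 5: [0↦2, 1↦4, 2↦8, 3↦3, 4↦0, 5↦10, 6↦0, 7↦3, 8↦8, 9↦4, 10↦2]  zeros at y ∈ {4, 6}
  x = 6: [0↦9, 1↦9, 2↦7, 3↦3, 4↦8, 5↦0, 6↦1, 7↦0, 8↦8, 9↦3, 10↦7]  zeros at y ∈ {5, 7}
  x = 7: [0↦2, 1↦2, 2↦7, 3↦6, 4↦10, 5↦8, 6↦0, 7↦8, 8↦10, 9↦6, 10↦7]  zeros at y ∈ {6}
  x = 8: [0↦8, 1↦10, 2↦2, 3↦6, 4↦0, 5↦6, 6↦2, 7↦10, 8↦8, 9↦7, 10↦7]  zeros at y ∈ {4}
  x = 9: [0↦10, 1↦5, 2↦8, 3↦8, 4↦5, 5↦10, 6↦1, 7↦0, 8↦7, 9↦0, 10↦1]  zeros at y ∈ {7, 9}
  x = 10: [0↦2, 1↦3, 2↦8, 3↦6, 4↦8, 5↦3, 6↦2, 7↦5, 8↦1, 9↦1, 10↦5]  zeros at y ∈ ∅
Collecting zeros: affine points = {(0, 0), (2, 2), (2, 4), (3, 7), (4, 5), (5, 4), (5, 6), (6, 5), (6, 7), (7, 6), (8, 4), (9, 7), (9, 9)}.
Total count |C(F_11)_aff| = 13.


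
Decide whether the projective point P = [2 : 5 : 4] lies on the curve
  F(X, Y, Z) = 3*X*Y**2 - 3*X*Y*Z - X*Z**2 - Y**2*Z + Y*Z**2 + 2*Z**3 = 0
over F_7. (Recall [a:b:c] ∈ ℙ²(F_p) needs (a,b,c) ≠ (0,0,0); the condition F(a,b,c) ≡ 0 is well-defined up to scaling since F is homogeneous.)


F(2,5,4) ≡ 1 (mod 7); P is NOT on the curve.

Evaluate F(2, 5, 4) term-by-term (mod 7).
  3*X*Y**2 ↦ 3·2·25·1 = 150
  -3*X*Y*Z ↦ -3·2·5·4 = -120
  -X*Z**2 ↦ -1·2·1·16 = -32
  -Y**2*Z ↦ -1·1·25·4 = -100
  Y*Z**2 ↦ 1·1·5·16 = 80
  2*Z**3 ↦ 2·1·1·64 = 128
Sum: F(2, 5, 4) = (150) + (-120) + (-32) + (-100) + (80) + (128) = 106.
Reducing mod 7: 106 ≡ 1 (mod 7).
Since F(a, b, c) ≡ 1 ≠ 0 (mod 7), P does NOT lie on the curve.


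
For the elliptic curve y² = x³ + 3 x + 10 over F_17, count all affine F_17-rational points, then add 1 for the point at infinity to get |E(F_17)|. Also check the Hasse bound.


Affine points = {(4, 1), (4, 16), (7, 0), (8, 6), (8, 11), (9, 1), (9, 16), (13, 6), (13, 11), (14, 5), (14, 12), (15, 8), (15, 9)}; affine count = 13; |E(F_17)| = 14.

Discriminant check: Δ ∝ 4a³ + 27b² = 4·3³ + 27·10² = 4·27 + 27·100 ≡ 3 (mod 17). Nonzero ⇒ E is nonsingular.
For each x ∈ F_17, compute rhs = x³ + 3·x + 10 mod 17, then count y ∈ F_17 with y² ≡ rhs.
  x = 0: rhs = 10, matching y values: none (0 points).
  x = 1: rhs = 14, matching y values: none (0 points).
  x = 2: rhs = 7, matching y values: none (0 points).
  x = 3: rhs = 12, matching y values: none (0 points).
  x = 4: rhs = 1, matching y values: 1, 16 (2 points).
  x = 5: rhs = 14, matching y values: none (0 points).
  x = 6: rhs = 6, matching y values: none (0 points).
  x = 7: rhs = 0, matching y values: 0 (1 points).
  x = 8: rhs = 2, matching y values: 6, 11 (2 points).
  x = 9: rhs = 1, matching y values: 1, 16 (2 points).
  x = 10: rhs = 3, matching y values: none (0 points).
  x = 11: rhs = 14, matching y values: none (0 points).
  x = 12: rhs = 6, matching y values: none (0 points).
  x = 13: rhs = 2, matching y values: 6, 11 (2 points).
  x = 14: rhs = 8, matching y values: 5, 12 (2 points).
  x = 15: rhs = 13, matching y values: 8, 9 (2 points).
  x = 16: rhs = 6, matching y values: none (0 points).
Total affine count: 13.
Full point count |E(F_17)| = 13 + 1 = 14.
Hasse bound: |14 − (17+1)| = |-4| = 4 ≤ 2√17 ≈ 8.2462 ✓.


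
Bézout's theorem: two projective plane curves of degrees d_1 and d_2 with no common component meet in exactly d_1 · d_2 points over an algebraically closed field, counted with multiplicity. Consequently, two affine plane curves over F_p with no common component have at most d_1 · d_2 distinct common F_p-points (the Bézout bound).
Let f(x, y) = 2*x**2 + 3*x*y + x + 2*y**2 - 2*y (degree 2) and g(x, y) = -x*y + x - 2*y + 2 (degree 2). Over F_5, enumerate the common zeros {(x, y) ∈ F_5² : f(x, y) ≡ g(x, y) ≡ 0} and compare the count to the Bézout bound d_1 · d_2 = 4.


Common zeros: {(0, 1), (3, 1), (3, 3)}; count = 3; Bézout bound = 4.

deg(f) = 2, deg(g) = 2, so Bézout bound = 4.
Scan x ∈ F_5. For each x, list the y ∈ F_5 with f(x, y) ≡ 0 and those with g(x, y) ≡ 0 (mod 5); the common zeros in that column are the intersection.
  x = 0: f ≡ 0 at y ∈ {0, 1}; g ≡ 0 at y ∈ {1}; common: {1}.
  x = 1: f ≡ 0 at y ∈ ∅; g ≡ 0 at y ∈ {1}; common: ∅.
  x = 2: f ≡ 0 at y ∈ {0, 3}; g ≡ 0 at y ∈ {1}; common: ∅.
  x = 3: f ≡ 0 at y ∈ {1, 3}; g ≡ 0 at y ∈ {0, 1, 2, 3, 4}; common: {1, 3}.
  x = 4: f ≡ 0 at y ∈ ∅; g ≡ 0 at y ∈ {1}; common: ∅.
Collecting: common zeros = {(0, 1), (3, 1), (3, 3)}, so the count is 3.
Comparison with the Bézout bound: 3 ≤ 4 = deg(f)·deg(g), as expected for curves with no common component (the affine F_5-count falls short of the bound because intersections may lie at infinity, over extension fields, or carry multiplicity).


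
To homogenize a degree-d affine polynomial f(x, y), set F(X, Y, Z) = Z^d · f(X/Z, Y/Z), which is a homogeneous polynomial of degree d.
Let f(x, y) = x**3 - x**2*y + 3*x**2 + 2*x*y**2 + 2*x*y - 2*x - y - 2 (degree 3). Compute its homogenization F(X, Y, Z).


F(X, Y, Z) = X**3 - X**2*Y + 3*X**2*Z + 2*X*Y**2 + 2*X*Y*Z - 2*X*Z**2 - Y*Z**2 - 2*Z**3

deg(f) = 3.
Substitute x = X/Z, y = Y/Z into f, then multiply by Z^3.
  monomial 1·x^3·y^0 ↦ 1·X^3·Y^0·Z^0.
  monomial -1·x^2·y^1 ↦ -1·X^2·Y^1·Z^0.
  monomial 3·x^2·y^0 ↦ 3·X^2·Y^0·Z^1.
  monomial 2·x^1·y^2 ↦ 2·X^1·Y^2·Z^0.
  monomial 2·x^1·y^1 ↦ 2·X^1·Y^1·Z^1.
  monomial -2·x^1·y^0 ↦ -2·X^1·Y^0·Z^2.
  monomial -1·x^0·y^1 ↦ -1·X^0·Y^1·Z^2.
  monomial -2·x^0·y^0 ↦ -2·X^0·Y^0·Z^3.
Collecting: F(X, Y, Z) = X**3 - X**2*Y + 3*X**2*Z + 2*X*Y**2 + 2*X*Y*Z - 2*X*Z**2 - Y*Z**2 - 2*Z**3.


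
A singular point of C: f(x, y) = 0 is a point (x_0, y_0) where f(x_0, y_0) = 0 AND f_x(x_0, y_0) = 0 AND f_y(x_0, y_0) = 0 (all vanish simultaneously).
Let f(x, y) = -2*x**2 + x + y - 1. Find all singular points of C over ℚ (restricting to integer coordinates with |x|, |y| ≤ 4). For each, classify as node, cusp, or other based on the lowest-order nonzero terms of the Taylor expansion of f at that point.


No singular points in the scanned grid; C is smooth there.

Compute partial derivatives:
  f_x = 1 - 4*x.
  f_y = 1.
f_y = 1 is a nonzero constant, so f_y never vanishes: no point (x, y) can satisfy f = f_x = f_y = 0. In particular no (x, y) ∈ {−4, ..., 4}² is singular; the curve is smooth.
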